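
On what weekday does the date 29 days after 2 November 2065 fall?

Tuesday

Nov 2, 2065 is a Monday.
29 mod 7 = 1, so 29 days after a Monday is Monday + 1 = Tuesday.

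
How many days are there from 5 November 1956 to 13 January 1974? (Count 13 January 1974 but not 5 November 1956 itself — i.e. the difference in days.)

Nov 5, 1956 → Nov 5, 1957: 365 days.
Nov 5, 1957 → Nov 5, 1958: 365 days.
Nov 5, 1958 → Nov 5, 1959: 365 days.
Nov 5, 1959 → Nov 5, 1960: 366 days (Feb 29, 1960 is in that span).
Nov 5, 1960 → Nov 5, 1961: 365 days.
Nov 5, 1961 → Nov 5, 1962: 365 days.
Nov 5, 1962 → Nov 5, 1963: 365 days.
Nov 5, 1963 → Nov 5, 1964: 366 days (Feb 29, 1964 is in that span).
Nov 5, 1964 → Nov 5, 1965: 365 days.
Nov 5, 1965 → Nov 5, 1966: 365 days.
Nov 5, 1966 → Nov 5, 1967: 365 days.
Nov 5, 1967 → Nov 5, 1968: 366 days (Feb 29, 1968 is in that span).
Nov 5, 1968 → Nov 5, 1969: 365 days.
Nov 5, 1969 → Nov 5, 1970: 365 days.
Nov 5, 1970 → Nov 5, 1971: 365 days.
Nov 5, 1971 → Nov 5, 1972: 366 days (Feb 29, 1972 is in that span).
Nov 5, 1972 → Nov 5, 1973: 365 days.
Nov 5, 1973 → Dec 5, 1973: 30 days (November has 30).
Dec 5, 1973 → Jan 5, 1974: 31 days (December has 31).
Jan 5, 1974 → Jan 13, 1974: 8 days.
Total: 6278 days.

6278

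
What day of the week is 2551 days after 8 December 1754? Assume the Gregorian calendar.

Dec 8, 1754 is a Sunday.
2551 mod 7 = 3, so 2551 days after a Sunday is Sunday + 3 = Wednesday.

Wednesday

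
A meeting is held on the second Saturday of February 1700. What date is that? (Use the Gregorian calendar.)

February 1, 1700 is a Monday.
The first Saturday is therefore February 6 (5 days later).
The second Saturday is 6 + 1×7 = February 13.

February 13, 1700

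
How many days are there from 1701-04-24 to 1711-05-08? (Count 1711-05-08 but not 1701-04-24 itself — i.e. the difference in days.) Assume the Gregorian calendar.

Apr 24, 1701 → Apr 24, 1702: 365 days.
Apr 24, 1702 → Apr 24, 1703: 365 days.
Apr 24, 1703 → Apr 24, 1704: 366 days (Feb 29, 1704 is in that span).
Apr 24, 1704 → Apr 24, 1705: 365 days.
Apr 24, 1705 → Apr 24, 1706: 365 days.
Apr 24, 1706 → Apr 24, 1707: 365 days.
Apr 24, 1707 → Apr 24, 1708: 366 days (Feb 29, 1708 is in that span).
Apr 24, 1708 → Apr 24, 1709: 365 days.
Apr 24, 1709 → Apr 24, 1710: 365 days.
Apr 24, 1710 → May 24, 1710: 30 days (April has 30).
May 24, 1710 → Jun 24, 1710: 31 days (May has 31).
Jun 24, 1710 → Jul 24, 1710: 30 days (June has 30).
Jul 24, 1710 → Aug 24, 1710: 31 days (July has 31).
Aug 24, 1710 → Sep 24, 1710: 31 days (August has 31).
Sep 24, 1710 → Oct 24, 1710: 30 days (September has 30).
Oct 24, 1710 → Nov 24, 1710: 31 days (October has 31).
Nov 24, 1710 → Dec 24, 1710: 30 days (November has 30).
Dec 24, 1710 → Jan 24, 1711: 31 days (December has 31).
Jan 24, 1711 → Feb 24, 1711: 31 days (January has 31).
Feb 24, 1711 → Mar 24, 1711: 28 days (February has 28).
Mar 24, 1711 → Apr 24, 1711: 31 days (March has 31).
Apr 24, 1711 → May 8, 1711: 14 days.
Total: 3666 days.

3666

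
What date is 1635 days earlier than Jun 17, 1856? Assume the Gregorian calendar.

December 26, 1851

−366 (one year; includes Feb 29, 1856) → Jun 17, 1855 (1269 left).
−365 (one year) → Jun 17, 1854 (904 left).
−365 (one year) → Jun 17, 1853 (539 left).
−365 (one year) → Jun 17, 1852 (174 left).
−17 → May 31, 1852 (end of May, 31 days; 157 left).
−31 → Apr 30, 1852 (end of Apr, 30 days; 126 left).
−30 → Mar 31, 1852 (end of Mar, 31 days; 96 left).
−31 → Feb 29, 1852 (end of Feb, 29 days; 65 left).
−29 → Jan 31, 1852 (end of Jan, 31 days; 36 left).
−31 → Dec 31, 1851 (end of Dec, 31 days; 5 left).
−5 → Dec 26, 1851.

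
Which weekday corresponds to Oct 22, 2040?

Doomsday rule: the anchor day for the 2000s is Tuesday. For year 40: 40÷12 = 3 r 4, and 4÷4 = 1, so 3+4+1 = 8.
Tuesday + 8 ≡ Wednesday — that's 2040's doomsday.
In October the doomsday date is Oct 10.
Oct 22 is 12 days after Oct 10; 12 mod 7 = 5, so Wednesday + 5 = Monday.

Monday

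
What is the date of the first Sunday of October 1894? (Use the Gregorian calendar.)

October 7, 1894

October 1, 1894 is a Monday.
The first Sunday is therefore October 7 (6 days later).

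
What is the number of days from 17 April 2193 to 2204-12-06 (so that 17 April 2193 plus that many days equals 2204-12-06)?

Apr 17, 2193 → Apr 17, 2194: 365 days.
Apr 17, 2194 → Apr 17, 2195: 365 days.
Apr 17, 2195 → Apr 17, 2196: 366 days (Feb 29, 2196 is in that span).
Apr 17, 2196 → Apr 17, 2197: 365 days.
Apr 17, 2197 → Apr 17, 2198: 365 days.
Apr 17, 2198 → Apr 17, 2199: 365 days.
Apr 17, 2199 → Apr 17, 2200: 365 days.
Apr 17, 2200 → Apr 17, 2201: 365 days.
Apr 17, 2201 → Apr 17, 2202: 365 days.
Apr 17, 2202 → Apr 17, 2203: 365 days.
Apr 17, 2203 → Apr 17, 2204: 366 days (Feb 29, 2204 is in that span).
Apr 17, 2204 → May 17, 2204: 30 days (April has 30).
May 17, 2204 → Jun 17, 2204: 31 days (May has 31).
Jun 17, 2204 → Jul 17, 2204: 30 days (June has 30).
Jul 17, 2204 → Aug 17, 2204: 31 days (July has 31).
Aug 17, 2204 → Sep 17, 2204: 31 days (August has 31).
Sep 17, 2204 → Oct 17, 2204: 30 days (September has 30).
Oct 17, 2204 → Nov 17, 2204: 31 days (October has 31).
Nov 17, 2204 → Dec 6, 2204: 19 days.
Total: 4250 days.

4250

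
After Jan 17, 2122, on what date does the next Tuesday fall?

Jan 17, 2122 is a Saturday.
From Saturday to the next Tuesday is 3 days.
Jan 17, 2122 + 3 = Jan 20, 2122.

January 20, 2122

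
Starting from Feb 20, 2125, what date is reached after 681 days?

January 2, 2127

+365 (one year) → Feb 20, 2126 (316 left).
Feb has 28 days: +9 → Mar 1, 2126 (307 left).
Mar has 31 days: +31 → Apr 1, 2126 (276 left).
Apr has 30 days: +30 → May 1, 2126 (246 left).
May has 31 days: +31 → Jun 1, 2126 (215 left).
Jun has 30 days: +30 → Jul 1, 2126 (185 left).
Jul has 31 days: +31 → Aug 1, 2126 (154 left).
Aug has 31 days: +31 → Sep 1, 2126 (123 left).
Sep has 30 days: +30 → Oct 1, 2126 (93 left).
Oct has 31 days: +31 → Nov 1, 2126 (62 left).
Nov has 30 days: +30 → Dec 1, 2126 (32 left).
Dec has 31 days: +31 → Jan 1, 2127 (1 left).
+1 → Jan 2, 2127.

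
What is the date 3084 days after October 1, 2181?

March 12, 2190

+365 (one year) → Oct 1, 2182 (2719 left).
+365 (one year) → Oct 1, 2183 (2354 left).
+366 (one year; includes Feb 29, 2184) → Oct 1, 2184 (1988 left).
+365 (one year) → Oct 1, 2185 (1623 left).
+365 (one year) → Oct 1, 2186 (1258 left).
+365 (one year) → Oct 1, 2187 (893 left).
+366 (one year; includes Feb 29, 2188) → Oct 1, 2188 (527 left).
+365 (one year) → Oct 1, 2189 (162 left).
Oct has 31 days: +31 → Nov 1, 2189 (131 left).
Nov has 30 days: +30 → Dec 1, 2189 (101 left).
Dec has 31 days: +31 → Jan 1, 2190 (70 left).
Jan has 31 days: +31 → Feb 1, 2190 (39 left).
Feb has 28 days: +28 → Mar 1, 2190 (11 left).
+11 → Mar 12, 2190.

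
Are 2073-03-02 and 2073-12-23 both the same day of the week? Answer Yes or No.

No

From Mar 2, 2073 to Dec 23, 2073 is 296 days.
296 mod 7 = 2, so they are different weekdays.
(Mar 2, 2073 is a Thursday; Dec 23, 2073 is a Saturday.)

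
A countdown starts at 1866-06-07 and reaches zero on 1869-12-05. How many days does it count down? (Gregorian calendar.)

1277

Jun 7, 1866 → Jun 7, 1867: 365 days.
Jun 7, 1867 → Jun 7, 1868: 366 days (Feb 29, 1868 is in that span).
Jun 7, 1868 → Jun 7, 1869: 365 days.
Jun 7, 1869 → Jul 7, 1869: 30 days (June has 30).
Jul 7, 1869 → Aug 7, 1869: 31 days (July has 31).
Aug 7, 1869 → Sep 7, 1869: 31 days (August has 31).
Sep 7, 1869 → Oct 7, 1869: 30 days (September has 30).
Oct 7, 1869 → Nov 7, 1869: 31 days (October has 31).
Nov 7, 1869 → Dec 5, 1869: 28 days.
Total: 1277 days.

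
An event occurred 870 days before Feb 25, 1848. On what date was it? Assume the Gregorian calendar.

October 8, 1845

−365 (one year) → Feb 25, 1847 (505 left).
−365 (one year) → Feb 25, 1846 (140 left).
−25 → Jan 31, 1846 (end of Jan, 31 days; 115 left).
−31 → Dec 31, 1845 (end of Dec, 31 days; 84 left).
−31 → Nov 30, 1845 (end of Nov, 30 days; 53 left).
−30 → Oct 31, 1845 (end of Oct, 31 days; 23 left).
−23 → Oct 8, 1845.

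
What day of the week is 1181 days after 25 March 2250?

First find the weekday of Mar 25, 2250. Doomsday rule: the anchor day for the 2200s is Friday. For year 50: 50÷12 = 4 r 2, and 2÷4 = 0, so 4+2+0 = 6.
Friday + 6 ≡ Thursday — that's 2250's doomsday.
In March the doomsday date is Mar 14.
Mar 25 is 11 days after Mar 14; 11 mod 7 = 4, so Thursday + 4 = Monday.
1181 mod 7 = 5, so 1181 days after a Monday is Monday + 5 = Saturday.

Saturday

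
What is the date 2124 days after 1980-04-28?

February 20, 1986

+365 (one year) → Apr 28, 1981 (1759 left).
+365 (one year) → Apr 28, 1982 (1394 left).
+365 (one year) → Apr 28, 1983 (1029 left).
+366 (one year; includes Feb 29, 1984) → Apr 28, 1984 (663 left).
+365 (one year) → Apr 28, 1985 (298 left).
Apr has 30 days: +3 → May 1, 1985 (295 left).
May has 31 days: +31 → Jun 1, 1985 (264 left).
Jun has 30 days: +30 → Jul 1, 1985 (234 left).
Jul has 31 days: +31 → Aug 1, 1985 (203 left).
Aug has 31 days: +31 → Sep 1, 1985 (172 left).
Sep has 30 days: +30 → Oct 1, 1985 (142 left).
Oct has 31 days: +31 → Nov 1, 1985 (111 left).
Nov has 30 days: +30 → Dec 1, 1985 (81 left).
Dec has 31 days: +31 → Jan 1, 1986 (50 left).
Jan has 31 days: +31 → Feb 1, 1986 (19 left).
+19 → Feb 20, 1986.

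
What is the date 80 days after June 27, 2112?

September 15, 2112

Jun has 30 days: +4 → Jul 1, 2112 (76 left).
Jul has 31 days: +31 → Aug 1, 2112 (45 left).
Aug has 31 days: +31 → Sep 1, 2112 (14 left).
+14 → Sep 15, 2112.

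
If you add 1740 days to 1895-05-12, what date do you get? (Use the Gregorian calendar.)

+366 (one year; includes Feb 29, 1896) → May 12, 1896 (1374 left).
+365 (one year) → May 12, 1897 (1009 left).
+365 (one year) → May 12, 1898 (644 left).
+365 (one year) → May 12, 1899 (279 left).
May has 31 days: +20 → Jun 1, 1899 (259 left).
Jun has 30 days: +30 → Jul 1, 1899 (229 left).
Jul has 31 days: +31 → Aug 1, 1899 (198 left).
Aug has 31 days: +31 → Sep 1, 1899 (167 left).
Sep has 30 days: +30 → Oct 1, 1899 (137 left).
Oct has 31 days: +31 → Nov 1, 1899 (106 left).
Nov has 30 days: +30 → Dec 1, 1899 (76 left).
Dec has 31 days: +31 → Jan 1, 1900 (45 left).
Jan has 31 days: +31 → Feb 1, 1900 (14 left).
+14 → Feb 15, 1900.

February 15, 1900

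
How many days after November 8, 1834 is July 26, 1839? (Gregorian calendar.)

Nov 8, 1834 → Nov 8, 1835: 365 days.
Nov 8, 1835 → Nov 8, 1836: 366 days (Feb 29, 1836 is in that span).
Nov 8, 1836 → Nov 8, 1837: 365 days.
Nov 8, 1837 → Nov 8, 1838: 365 days.
Nov 8, 1838 → Dec 8, 1838: 30 days (November has 30).
Dec 8, 1838 → Jan 8, 1839: 31 days (December has 31).
Jan 8, 1839 → Feb 8, 1839: 31 days (January has 31).
Feb 8, 1839 → Mar 8, 1839: 28 days (February has 28).
Mar 8, 1839 → Apr 8, 1839: 31 days (March has 31).
Apr 8, 1839 → May 8, 1839: 30 days (April has 30).
May 8, 1839 → Jun 8, 1839: 31 days (May has 31).
Jun 8, 1839 → Jul 8, 1839: 30 days (June has 30).
Jul 8, 1839 → Jul 26, 1839: 18 days.
Total: 1721 days.

1721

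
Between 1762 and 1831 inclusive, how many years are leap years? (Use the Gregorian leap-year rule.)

Multiples of 4 in [1762,1831]: 17.
Of those, multiples of 100: 1 (not leap unless ÷400).
Multiples of 400: 0.
Leap years = 17 − 1 + 0 = 16.

16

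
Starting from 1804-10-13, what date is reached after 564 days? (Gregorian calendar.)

+365 (one year) → Oct 13, 1805 (199 left).
Oct has 31 days: +19 → Nov 1, 1805 (180 left).
Nov has 30 days: +30 → Dec 1, 1805 (150 left).
Dec has 31 days: +31 → Jan 1, 1806 (119 left).
Jan has 31 days: +31 → Feb 1, 1806 (88 left).
Feb has 28 days: +28 → Mar 1, 1806 (60 left).
Mar has 31 days: +31 → Apr 1, 1806 (29 left).
+29 → Apr 30, 1806.

April 30, 1806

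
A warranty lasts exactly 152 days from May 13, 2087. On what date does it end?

May has 31 days: +19 → Jun 1, 2087 (133 left).
Jun has 30 days: +30 → Jul 1, 2087 (103 left).
Jul has 31 days: +31 → Aug 1, 2087 (72 left).
Aug has 31 days: +31 → Sep 1, 2087 (41 left).
Sep has 30 days: +30 → Oct 1, 2087 (11 left).
+11 → Oct 12, 2087.

October 12, 2087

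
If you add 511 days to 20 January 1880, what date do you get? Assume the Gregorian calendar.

June 14, 1881

+366 (one year; includes Feb 29, 1880) → Jan 20, 1881 (145 left).
Jan has 31 days: +12 → Feb 1, 1881 (133 left).
Feb has 28 days: +28 → Mar 1, 1881 (105 left).
Mar has 31 days: +31 → Apr 1, 1881 (74 left).
Apr has 30 days: +30 → May 1, 1881 (44 left).
May has 31 days: +31 → Jun 1, 1881 (13 left).
+13 → Jun 14, 1881.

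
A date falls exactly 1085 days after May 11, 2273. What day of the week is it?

Sunday

May 11, 2273 is a Sunday.
1085 mod 7 = 0, so 1085 days after a Sunday is Sunday + 0 = Sunday.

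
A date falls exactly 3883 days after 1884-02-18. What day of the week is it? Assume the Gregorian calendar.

Saturday

Feb 18, 1884 is a Monday.
3883 mod 7 = 5, so 3883 days after a Monday is Monday + 5 = Saturday.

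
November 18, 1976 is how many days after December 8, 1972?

1441

Dec 8, 1972 → Dec 8, 1973: 365 days.
Dec 8, 1973 → Dec 8, 1974: 365 days.
Dec 8, 1974 → Dec 8, 1975: 365 days.
Dec 8, 1975 → Jan 8, 1976: 31 days (December has 31).
Jan 8, 1976 → Feb 8, 1976: 31 days (January has 31).
Feb 8, 1976 → Mar 8, 1976: 29 days (February has 29).
Mar 8, 1976 → Apr 8, 1976: 31 days (March has 31).
Apr 8, 1976 → May 8, 1976: 30 days (April has 30).
May 8, 1976 → Jun 8, 1976: 31 days (May has 31).
Jun 8, 1976 → Jul 8, 1976: 30 days (June has 30).
Jul 8, 1976 → Aug 8, 1976: 31 days (July has 31).
Aug 8, 1976 → Sep 8, 1976: 31 days (August has 31).
Sep 8, 1976 → Oct 8, 1976: 30 days (September has 30).
Oct 8, 1976 → Nov 8, 1976: 31 days (October has 31).
Nov 8, 1976 → Nov 18, 1976: 10 days.
Total: 1441 days.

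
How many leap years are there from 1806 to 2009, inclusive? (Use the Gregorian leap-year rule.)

Multiples of 4 in [1806,2009]: 51.
Of those, multiples of 100: 2 (not leap unless ÷400).
Multiples of 400: 1.
Leap years = 51 − 2 + 1 = 50.

50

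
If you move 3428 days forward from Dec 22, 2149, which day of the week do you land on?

Dec 22, 2149 is a Monday.
3428 mod 7 = 5, so 3428 days after a Monday is Monday + 5 = Saturday.

Saturday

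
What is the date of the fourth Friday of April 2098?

April 25, 2098

April 1, 2098 is a Tuesday.
The first Friday is therefore April 4 (3 days later).
The fourth Friday is 4 + 3×7 = April 25.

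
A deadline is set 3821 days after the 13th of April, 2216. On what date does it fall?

+365 (one year) → Apr 13, 2217 (3456 left).
+365 (one year) → Apr 13, 2218 (3091 left).
+365 (one year) → Apr 13, 2219 (2726 left).
+366 (one year; includes Feb 29, 2220) → Apr 13, 2220 (2360 left).
+365 (one year) → Apr 13, 2221 (1995 left).
+365 (one year) → Apr 13, 2222 (1630 left).
+365 (one year) → Apr 13, 2223 (1265 left).
+366 (one year; includes Feb 29, 2224) → Apr 13, 2224 (899 left).
+365 (one year) → Apr 13, 2225 (534 left).
+365 (one year) → Apr 13, 2226 (169 left).
Apr has 30 days: +18 → May 1, 2226 (151 left).
May has 31 days: +31 → Jun 1, 2226 (120 left).
Jun has 30 days: +30 → Jul 1, 2226 (90 left).
Jul has 31 days: +31 → Aug 1, 2226 (59 left).
Aug has 31 days: +31 → Sep 1, 2226 (28 left).
+28 → Sep 29, 2226.

September 29, 2226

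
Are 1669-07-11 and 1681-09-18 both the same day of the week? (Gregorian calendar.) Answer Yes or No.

Yes

From Jul 11, 1669 to Sep 18, 1681 is 4452 days.
4452 mod 7 = 0, so they are the same weekday.
(Jul 11, 1669 is a Thursday; Sep 18, 1681 is a Thursday.)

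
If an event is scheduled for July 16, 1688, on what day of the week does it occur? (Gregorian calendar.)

Doomsday rule: the anchor day for the 1600s is Tuesday. For year 88: 88÷12 = 7 r 4, and 4÷4 = 1, so 7+4+1 = 12.
Tuesday + 12 ≡ Sunday — that's 1688's doomsday.
In July the doomsday date is Jul 11.
Jul 16 is 5 days after Jul 11; 5 mod 7 = 5, so Sunday + 5 = Friday.

Friday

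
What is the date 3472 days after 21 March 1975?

September 21, 1984

+366 (one year; includes Feb 29, 1976) → Mar 21, 1976 (3106 left).
+365 (one year) → Mar 21, 1977 (2741 left).
+365 (one year) → Mar 21, 1978 (2376 left).
+365 (one year) → Mar 21, 1979 (2011 left).
+366 (one year; includes Feb 29, 1980) → Mar 21, 1980 (1645 left).
+365 (one year) → Mar 21, 1981 (1280 left).
+365 (one year) → Mar 21, 1982 (915 left).
+365 (one year) → Mar 21, 1983 (550 left).
+366 (one year; includes Feb 29, 1984) → Mar 21, 1984 (184 left).
Mar has 31 days: +11 → Apr 1, 1984 (173 left).
Apr has 30 days: +30 → May 1, 1984 (143 left).
May has 31 days: +31 → Jun 1, 1984 (112 left).
Jun has 30 days: +30 → Jul 1, 1984 (82 left).
Jul has 31 days: +31 → Aug 1, 1984 (51 left).
Aug has 31 days: +31 → Sep 1, 1984 (20 left).
+20 → Sep 21, 1984.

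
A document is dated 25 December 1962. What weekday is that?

Tuesday

Doomsday rule: the anchor day for the 1900s is Wednesday. For year 62: 62÷12 = 5 r 2, and 2÷4 = 0, so 5+2+0 = 7.
Wednesday + 7 ≡ Wednesday — that's 1962's doomsday.
In December the doomsday date is Dec 12.
Dec 25 is 13 days after Dec 12; 13 mod 7 = 6, so Wednesday + 6 = Tuesday.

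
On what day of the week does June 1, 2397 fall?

Doomsday rule: the anchor day for the 2300s is Wednesday. For year 97: 97÷12 = 8 r 1, and 1÷4 = 0, so 8+1+0 = 9.
Wednesday + 9 ≡ Friday — that's 2397's doomsday.
In June the doomsday date is Jun 6.
Jun 1 is 5 days before Jun 6; 5 mod 7 = 5, so Friday − 5 = Sunday.

Sunday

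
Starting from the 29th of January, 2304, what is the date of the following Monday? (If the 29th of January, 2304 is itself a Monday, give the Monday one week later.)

February 1, 2304

Jan 29, 2304 is a Friday.
From Friday to the next Monday is 3 days.
Jan 29, 2304 + 3 = Feb 1, 2304.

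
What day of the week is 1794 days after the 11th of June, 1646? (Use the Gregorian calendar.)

Wednesday

Jun 11, 1646 is a Monday.
1794 mod 7 = 2, so 1794 days after a Monday is Monday + 2 = Wednesday.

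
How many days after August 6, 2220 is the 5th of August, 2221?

Aug 6, 2220 → Sep 6, 2220: 31 days (August has 31).
Sep 6, 2220 → Oct 6, 2220: 30 days (September has 30).
Oct 6, 2220 → Nov 6, 2220: 31 days (October has 31).
Nov 6, 2220 → Dec 6, 2220: 30 days (November has 30).
Dec 6, 2220 → Jan 6, 2221: 31 days (December has 31).
Jan 6, 2221 → Feb 6, 2221: 31 days (January has 31).
Feb 6, 2221 → Mar 6, 2221: 28 days (February has 28).
Mar 6, 2221 → Apr 6, 2221: 31 days (March has 31).
Apr 6, 2221 → May 6, 2221: 30 days (April has 30).
May 6, 2221 → Jun 6, 2221: 31 days (May has 31).
Jun 6, 2221 → Jul 6, 2221: 30 days (June has 30).
Jul 6, 2221 → Aug 5, 2221: 30 days.
Total: 364 days.

364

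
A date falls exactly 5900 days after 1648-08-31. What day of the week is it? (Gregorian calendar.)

Sunday

Aug 31, 1648 is a Monday.
5900 mod 7 = 6, so 5900 days after a Monday is Monday + 6 = Sunday.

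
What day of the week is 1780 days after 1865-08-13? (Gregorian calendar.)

Tuesday

First find the weekday of Aug 13, 1865. Doomsday rule: the anchor day for the 1800s is Friday. For year 65: 65÷12 = 5 r 5, and 5÷4 = 1, so 5+5+1 = 11.
Friday + 11 ≡ Tuesday — that's 1865's doomsday.
In August the doomsday date is Aug 8.
Aug 13 is 5 days after Aug 8; 5 mod 7 = 5, so Tuesday + 5 = Sunday.
1780 mod 7 = 2, so 1780 days after a Sunday is Sunday + 2 = Tuesday.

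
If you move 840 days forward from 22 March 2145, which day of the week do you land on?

First find the weekday of Mar 22, 2145. Doomsday rule: the anchor day for the 2100s is Sunday. For year 45: 45÷12 = 3 r 9, and 9÷4 = 2, so 3+9+2 = 14.
Sunday + 14 ≡ Sunday — that's 2145's doomsday.
In March the doomsday date is Mar 14.
Mar 22 is 8 days after Mar 14; 8 mod 7 = 1, so Sunday + 1 = Monday.
840 mod 7 = 0, so 840 days after a Monday is Monday + 0 = Monday.

Monday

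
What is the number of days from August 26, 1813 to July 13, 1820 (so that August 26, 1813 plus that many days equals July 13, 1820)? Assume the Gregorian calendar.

Aug 26, 1813 → Aug 26, 1814: 365 days.
Aug 26, 1814 → Aug 26, 1815: 365 days.
Aug 26, 1815 → Aug 26, 1816: 366 days (Feb 29, 1816 is in that span).
Aug 26, 1816 → Aug 26, 1817: 365 days.
Aug 26, 1817 → Aug 26, 1818: 365 days.
Aug 26, 1818 → Aug 26, 1819: 365 days.
Aug 26, 1819 → Sep 26, 1819: 31 days (August has 31).
Sep 26, 1819 → Oct 26, 1819: 30 days (September has 30).
Oct 26, 1819 → Nov 26, 1819: 31 days (October has 31).
Nov 26, 1819 → Dec 26, 1819: 30 days (November has 30).
Dec 26, 1819 → Jan 26, 1820: 31 days (December has 31).
Jan 26, 1820 → Feb 26, 1820: 31 days (January has 31).
Feb 26, 1820 → Mar 26, 1820: 29 days (February has 29).
Mar 26, 1820 → Apr 26, 1820: 31 days (March has 31).
Apr 26, 1820 → May 26, 1820: 30 days (April has 30).
May 26, 1820 → Jun 26, 1820: 31 days (May has 31).
Jun 26, 1820 → Jul 13, 1820: 17 days.
Total: 2513 days.

2513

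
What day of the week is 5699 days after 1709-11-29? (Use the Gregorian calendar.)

Saturday

First find the weekday of Nov 29, 1709. Doomsday rule: the anchor day for the 1700s is Sunday. For year 09: 9÷12 = 0 r 9, and 9÷4 = 2, so 0+9+2 = 11.
Sunday + 11 ≡ Thursday — that's 1709's doomsday.
In November the doomsday date is Nov 7.
Nov 29 is 22 days after Nov 7; 22 mod 7 = 1, so Thursday + 1 = Friday.
5699 mod 7 = 1, so 5699 days after a Friday is Friday + 1 = Saturday.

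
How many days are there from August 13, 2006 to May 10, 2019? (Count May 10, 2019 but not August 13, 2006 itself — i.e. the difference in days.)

4653

Aug 13, 2006 → Aug 13, 2007: 365 days.
Aug 13, 2007 → Aug 13, 2008: 366 days (Feb 29, 2008 is in that span).
Aug 13, 2008 → Aug 13, 2009: 365 days.
Aug 13, 2009 → Aug 13, 2010: 365 days.
Aug 13, 2010 → Aug 13, 2011: 365 days.
Aug 13, 2011 → Aug 13, 2012: 366 days (Feb 29, 2012 is in that span).
Aug 13, 2012 → Aug 13, 2013: 365 days.
Aug 13, 2013 → Aug 13, 2014: 365 days.
Aug 13, 2014 → Aug 13, 2015: 365 days.
Aug 13, 2015 → Aug 13, 2016: 366 days (Feb 29, 2016 is in that span).
Aug 13, 2016 → Aug 13, 2017: 365 days.
Aug 13, 2017 → Aug 13, 2018: 365 days.
Aug 13, 2018 → Sep 13, 2018: 31 days (August has 31).
Sep 13, 2018 → Oct 13, 2018: 30 days (September has 30).
Oct 13, 2018 → Nov 13, 2018: 31 days (October has 31).
Nov 13, 2018 → Dec 13, 2018: 30 days (November has 30).
Dec 13, 2018 → Jan 13, 2019: 31 days (December has 31).
Jan 13, 2019 → Feb 13, 2019: 31 days (January has 31).
Feb 13, 2019 → Mar 13, 2019: 28 days (February has 28).
Mar 13, 2019 → Apr 13, 2019: 31 days (March has 31).
Apr 13, 2019 → May 10, 2019: 27 days.
Total: 4653 days.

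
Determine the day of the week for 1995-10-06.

Friday

Doomsday rule: the anchor day for the 1900s is Wednesday. For year 95: 95÷12 = 7 r 11, and 11÷4 = 2, so 7+11+2 = 20.
Wednesday + 20 ≡ Tuesday — that's 1995's doomsday.
In October the doomsday date is Oct 10.
Oct 6 is 4 days before Oct 10; 4 mod 7 = 4, so Tuesday − 4 = Friday.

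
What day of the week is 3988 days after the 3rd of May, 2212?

May 3, 2212 is a Sunday.
3988 mod 7 = 5, so 3988 days after a Sunday is Sunday + 5 = Friday.

Friday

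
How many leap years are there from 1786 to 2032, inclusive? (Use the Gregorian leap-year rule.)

60

Multiples of 4 in [1786,2032]: 62.
Of those, multiples of 100: 3 (not leap unless ÷400).
Multiples of 400: 1.
Leap years = 62 − 3 + 1 = 60.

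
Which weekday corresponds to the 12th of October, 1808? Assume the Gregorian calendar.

Doomsday rule: the anchor day for the 1800s is Friday. For year 08: 8÷12 = 0 r 8, and 8÷4 = 2, so 0+8+2 = 10.
Friday + 10 ≡ Monday — that's 1808's doomsday.
In October the doomsday date is Oct 10.
Oct 12 is 2 days after Oct 10; 2 mod 7 = 2, so Monday + 2 = Wednesday.

Wednesday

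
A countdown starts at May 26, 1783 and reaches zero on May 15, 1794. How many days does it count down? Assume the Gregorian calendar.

May 26, 1783 → May 26, 1784: 366 days (Feb 29, 1784 is in that span).
May 26, 1784 → May 26, 1785: 365 days.
May 26, 1785 → May 26, 1786: 365 days.
May 26, 1786 → May 26, 1787: 365 days.
May 26, 1787 → May 26, 1788: 366 days (Feb 29, 1788 is in that span).
May 26, 1788 → May 26, 1789: 365 days.
May 26, 1789 → May 26, 1790: 365 days.
May 26, 1790 → May 26, 1791: 365 days.
May 26, 1791 → May 26, 1792: 366 days (Feb 29, 1792 is in that span).
May 26, 1792 → May 26, 1793: 365 days.
May 26, 1793 → Jun 26, 1793: 31 days (May has 31).
Jun 26, 1793 → Jul 26, 1793: 30 days (June has 30).
Jul 26, 1793 → Aug 26, 1793: 31 days (July has 31).
Aug 26, 1793 → Sep 26, 1793: 31 days (August has 31).
Sep 26, 1793 → Oct 26, 1793: 30 days (September has 30).
Oct 26, 1793 → Nov 26, 1793: 31 days (October has 31).
Nov 26, 1793 → Dec 26, 1793: 30 days (November has 30).
Dec 26, 1793 → Jan 26, 1794: 31 days (December has 31).
Jan 26, 1794 → Feb 26, 1794: 31 days (January has 31).
Feb 26, 1794 → Mar 26, 1794: 28 days (February has 28).
Mar 26, 1794 → Apr 26, 1794: 31 days (March has 31).
Apr 26, 1794 → May 15, 1794: 19 days.
Total: 4007 days.

4007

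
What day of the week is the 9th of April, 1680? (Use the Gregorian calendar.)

Tuesday

Doomsday rule: the anchor day for the 1600s is Tuesday. For year 80: 80÷12 = 6 r 8, and 8÷4 = 2, so 6+8+2 = 16.
Tuesday + 16 ≡ Thursday — that's 1680's doomsday.
In April the doomsday date is Apr 4.
Apr 9 is 5 days after Apr 4; 5 mod 7 = 5, so Thursday + 5 = Tuesday.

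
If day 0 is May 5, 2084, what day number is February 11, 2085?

May 5, 2084 → Jun 5, 2084: 31 days (May has 31).
Jun 5, 2084 → Jul 5, 2084: 30 days (June has 30).
Jul 5, 2084 → Aug 5, 2084: 31 days (July has 31).
Aug 5, 2084 → Sep 5, 2084: 31 days (August has 31).
Sep 5, 2084 → Oct 5, 2084: 30 days (September has 30).
Oct 5, 2084 → Nov 5, 2084: 31 days (October has 31).
Nov 5, 2084 → Dec 5, 2084: 30 days (November has 30).
Dec 5, 2084 → Jan 5, 2085: 31 days (December has 31).
Jan 5, 2085 → Feb 5, 2085: 31 days (January has 31).
Feb 5, 2085 → Feb 11, 2085: 6 days.
Total: 282 days.

282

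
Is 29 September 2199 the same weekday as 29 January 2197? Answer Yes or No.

From Jan 29, 2197 to Sep 29, 2199 is 973 days.
973 mod 7 = 0, so they are the same weekday.
(Jan 29, 2197 is a Sunday; Sep 29, 2199 is a Sunday.)

Yes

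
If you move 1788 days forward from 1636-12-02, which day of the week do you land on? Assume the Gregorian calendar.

First find the weekday of Dec 2, 1636. Doomsday rule: the anchor day for the 1600s is Tuesday. For year 36: 36÷12 = 3 r 0, and 0÷4 = 0, so 3+0+0 = 3.
Tuesday + 3 ≡ Friday — that's 1636's doomsday.
In December the doomsday date is Dec 12.
Dec 2 is 10 days before Dec 12; 10 mod 7 = 3, so Friday − 3 = Tuesday.
1788 mod 7 = 3, so 1788 days after a Tuesday is Tuesday + 3 = Friday.

Friday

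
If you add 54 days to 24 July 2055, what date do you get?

September 16, 2055

Jul has 31 days: +8 → Aug 1, 2055 (46 left).
Aug has 31 days: +31 → Sep 1, 2055 (15 left).
+15 → Sep 16, 2055.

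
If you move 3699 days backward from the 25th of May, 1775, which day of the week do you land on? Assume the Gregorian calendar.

Monday

First find the weekday of May 25, 1775. Doomsday rule: the anchor day for the 1700s is Sunday. For year 75: 75÷12 = 6 r 3, and 3÷4 = 0, so 6+3+0 = 9.
Sunday + 9 ≡ Tuesday — that's 1775's doomsday.
In May the doomsday date is May 9.
May 25 is 16 days after May 9; 16 mod 7 = 2, so Tuesday + 2 = Thursday.
3699 mod 7 = 3, so 3699 days before a Thursday is Thursday − 3 = Monday.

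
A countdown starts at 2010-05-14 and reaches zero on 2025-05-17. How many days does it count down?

May 14, 2010 → May 14, 2011: 365 days.
May 14, 2011 → May 14, 2012: 366 days (Feb 29, 2012 is in that span).
May 14, 2012 → May 14, 2013: 365 days.
May 14, 2013 → May 14, 2014: 365 days.
May 14, 2014 → May 14, 2015: 365 days.
May 14, 2015 → May 14, 2016: 366 days (Feb 29, 2016 is in that span).
May 14, 2016 → May 14, 2017: 365 days.
May 14, 2017 → May 14, 2018: 365 days.
May 14, 2018 → May 14, 2019: 365 days.
May 14, 2019 → May 14, 2020: 366 days (Feb 29, 2020 is in that span).
May 14, 2020 → May 14, 2021: 365 days.
May 14, 2021 → May 14, 2022: 365 days.
May 14, 2022 → May 14, 2023: 365 days.
May 14, 2023 → May 14, 2024: 366 days (Feb 29, 2024 is in that span).
May 14, 2024 → Jun 14, 2024: 31 days (May has 31).
Jun 14, 2024 → Jul 14, 2024: 30 days (June has 30).
Jul 14, 2024 → Aug 14, 2024: 31 days (July has 31).
Aug 14, 2024 → Sep 14, 2024: 31 days (August has 31).
Sep 14, 2024 → Oct 14, 2024: 30 days (September has 30).
Oct 14, 2024 → Nov 14, 2024: 31 days (October has 31).
Nov 14, 2024 → Dec 14, 2024: 30 days (November has 30).
Dec 14, 2024 → Jan 14, 2025: 31 days (December has 31).
Jan 14, 2025 → Feb 14, 2025: 31 days (January has 31).
Feb 14, 2025 → Mar 14, 2025: 28 days (February has 28).
Mar 14, 2025 → Apr 14, 2025: 31 days (March has 31).
Apr 14, 2025 → May 14, 2025: 30 days (April has 30).
May 14, 2025 → May 17, 2025: 3 days.
Total: 5482 days.

5482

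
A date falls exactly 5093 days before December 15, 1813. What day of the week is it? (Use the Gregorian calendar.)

First find the weekday of Dec 15, 1813. Doomsday rule: the anchor day for the 1800s is Friday. For year 13: 13÷12 = 1 r 1, and 1÷4 = 0, so 1+1+0 = 2.
Friday + 2 ≡ Sunday — that's 1813's doomsday.
In December the doomsday date is Dec 12.
Dec 15 is 3 days after Dec 12; 3 mod 7 = 3, so Sunday + 3 = Wednesday.
5093 mod 7 = 4, so 5093 days before a Wednesday is Wednesday − 4 = Saturday.

Saturday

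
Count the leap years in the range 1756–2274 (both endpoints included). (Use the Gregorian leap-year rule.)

126

Multiples of 4 in [1756,2274]: 130.
Of those, multiples of 100: 5 (not leap unless ÷400).
Multiples of 400: 1.
Leap years = 130 − 5 + 1 = 126.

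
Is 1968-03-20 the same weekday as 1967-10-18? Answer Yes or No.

From Oct 18, 1967 to Mar 20, 1968 is 154 days.
154 mod 7 = 0, so they are the same weekday.
(Oct 18, 1967 is a Wednesday; Mar 20, 1968 is a Wednesday.)

Yes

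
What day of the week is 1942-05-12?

Doomsday rule: the anchor day for the 1900s is Wednesday. For year 42: 42÷12 = 3 r 6, and 6÷4 = 1, so 3+6+1 = 10.
Wednesday + 10 ≡ Saturday — that's 1942's doomsday.
In May the doomsday date is May 9.
May 12 is 3 days after May 9; 3 mod 7 = 3, so Saturday + 3 = Tuesday.

Tuesday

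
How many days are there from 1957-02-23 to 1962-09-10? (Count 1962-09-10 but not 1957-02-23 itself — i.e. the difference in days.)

Feb 23, 1957 → Feb 23, 1958: 365 days.
Feb 23, 1958 → Feb 23, 1959: 365 days.
Feb 23, 1959 → Feb 23, 1960: 365 days.
Feb 23, 1960 → Feb 23, 1961: 366 days (Feb 29, 1960 is in that span).
Feb 23, 1961 → Feb 23, 1962: 365 days.
Feb 23, 1962 → Mar 23, 1962: 28 days (February has 28).
Mar 23, 1962 → Apr 23, 1962: 31 days (March has 31).
Apr 23, 1962 → May 23, 1962: 30 days (April has 30).
May 23, 1962 → Jun 23, 1962: 31 days (May has 31).
Jun 23, 1962 → Jul 23, 1962: 30 days (June has 30).
Jul 23, 1962 → Aug 23, 1962: 31 days (July has 31).
Aug 23, 1962 → Sep 10, 1962: 18 days.
Total: 2025 days.

2025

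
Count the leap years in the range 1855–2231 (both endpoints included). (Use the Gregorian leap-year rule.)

91

Multiples of 4 in [1855,2231]: 94.
Of those, multiples of 100: 4 (not leap unless ÷400).
Multiples of 400: 1.
Leap years = 94 − 4 + 1 = 91.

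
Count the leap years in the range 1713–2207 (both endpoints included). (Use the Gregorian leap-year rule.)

Multiples of 4 in [1713,2207]: 123.
Of those, multiples of 100: 5 (not leap unless ÷400).
Multiples of 400: 1.
Leap years = 123 − 5 + 1 = 119.

119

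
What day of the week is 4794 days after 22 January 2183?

Tuesday

Jan 22, 2183 is a Wednesday.
4794 mod 7 = 6, so 4794 days after a Wednesday is Wednesday + 6 = Tuesday.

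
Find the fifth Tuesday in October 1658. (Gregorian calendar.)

October 1, 1658 is a Tuesday.
The first Tuesday is therefore October 1 (same day).
The fifth Tuesday is 1 + 4×7 = October 29.

October 29, 1658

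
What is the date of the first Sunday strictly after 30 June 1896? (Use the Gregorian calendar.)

July 5, 1896

Jun 30, 1896 is a Tuesday.
From Tuesday to the next Sunday is 5 days.
Jun 30, 1896 + 5 = Jul 5, 1896.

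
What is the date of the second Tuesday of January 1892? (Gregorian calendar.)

January 1, 1892 is a Friday.
The first Tuesday is therefore January 5 (4 days later).
The second Tuesday is 5 + 1×7 = January 12.

January 12, 1892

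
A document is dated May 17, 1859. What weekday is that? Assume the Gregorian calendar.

Tuesday

January 1, 1859 is a Saturday.
Jan 1, 1859 → Feb 1, 1859: 31 days (January has 31).
Feb 1, 1859 → Mar 1, 1859: 28 days (February has 28).
Mar 1, 1859 → Apr 1, 1859: 31 days (March has 31).
Apr 1, 1859 → May 1, 1859: 30 days (April has 30).
May 1, 1859 → May 17, 1859: 16 days.
Total: 136 days.
136 mod 7 = 3, so Saturday + 3 = Tuesday.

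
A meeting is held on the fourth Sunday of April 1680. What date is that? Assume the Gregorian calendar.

April 1, 1680 is a Monday.
The first Sunday is therefore April 7 (6 days later).
The fourth Sunday is 7 + 3×7 = April 28.

April 28, 1680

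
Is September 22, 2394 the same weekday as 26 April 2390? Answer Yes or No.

Yes

From Apr 26, 2390 to Sep 22, 2394 is 1610 days.
1610 mod 7 = 0, so they are the same weekday.
(Apr 26, 2390 is a Thursday; Sep 22, 2394 is a Thursday.)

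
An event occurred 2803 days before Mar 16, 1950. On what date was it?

−365 (one year) → Mar 16, 1949 (2438 left).
−365 (one year) → Mar 16, 1948 (2073 left).
−366 (one year; includes Feb 29, 1948) → Mar 16, 1947 (1707 left).
−365 (one year) → Mar 16, 1946 (1342 left).
−365 (one year) → Mar 16, 1945 (977 left).
−365 (one year) → Mar 16, 1944 (612 left).
−366 (one year; includes Feb 29, 1944) → Mar 16, 1943 (246 left).
−16 → Feb 28, 1943 (end of Feb, 28 days; 230 left).
−28 → Jan 31, 1943 (end of Jan, 31 days; 202 left).
−31 → Dec 31, 1942 (end of Dec, 31 days; 171 left).
−31 → Nov 30, 1942 (end of Nov, 30 days; 140 left).
−30 → Oct 31, 1942 (end of Oct, 31 days; 110 left).
−31 → Sep 30, 1942 (end of Sep, 30 days; 79 left).
−30 → Aug 31, 1942 (end of Aug, 31 days; 49 left).
−31 → Jul 31, 1942 (end of Jul, 31 days; 18 left).
−18 → Jul 13, 1942.

July 13, 1942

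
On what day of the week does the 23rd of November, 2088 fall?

Tuesday

Doomsday rule: the anchor day for the 2000s is Tuesday. For year 88: 88÷12 = 7 r 4, and 4÷4 = 1, so 7+4+1 = 12.
Tuesday + 12 ≡ Sunday — that's 2088's doomsday.
In November the doomsday date is Nov 7.
Nov 23 is 16 days after Nov 7; 16 mod 7 = 2, so Sunday + 2 = Tuesday.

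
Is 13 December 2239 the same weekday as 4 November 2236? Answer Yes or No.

Yes

From Nov 4, 2236 to Dec 13, 2239 is 1134 days.
1134 mod 7 = 0, so they are the same weekday.
(Nov 4, 2236 is a Friday; Dec 13, 2239 is a Friday.)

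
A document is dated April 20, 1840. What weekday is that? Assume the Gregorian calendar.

Doomsday rule: the anchor day for the 1800s is Friday. For year 40: 40÷12 = 3 r 4, and 4÷4 = 1, so 3+4+1 = 8.
Friday + 8 ≡ Saturday — that's 1840's doomsday.
In April the doomsday date is Apr 4.
Apr 20 is 16 days after Apr 4; 16 mod 7 = 2, so Saturday + 2 = Monday.

Monday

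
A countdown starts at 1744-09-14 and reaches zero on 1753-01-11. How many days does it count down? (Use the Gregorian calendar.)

3041

Sep 14, 1744 → Sep 14, 1745: 365 days.
Sep 14, 1745 → Sep 14, 1746: 365 days.
Sep 14, 1746 → Sep 14, 1747: 365 days.
Sep 14, 1747 → Sep 14, 1748: 366 days (Feb 29, 1748 is in that span).
Sep 14, 1748 → Sep 14, 1749: 365 days.
Sep 14, 1749 → Sep 14, 1750: 365 days.
Sep 14, 1750 → Sep 14, 1751: 365 days.
Sep 14, 1751 → Sep 14, 1752: 366 days (Feb 29, 1752 is in that span).
Sep 14, 1752 → Oct 14, 1752: 30 days (September has 30).
Oct 14, 1752 → Nov 14, 1752: 31 days (October has 31).
Nov 14, 1752 → Dec 14, 1752: 30 days (November has 30).
Dec 14, 1752 → Jan 11, 1753: 28 days.
Total: 3041 days.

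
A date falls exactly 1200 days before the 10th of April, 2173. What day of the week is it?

Apr 10, 2173 is a Saturday.
1200 mod 7 = 3, so 1200 days before a Saturday is Saturday − 3 = Wednesday.

Wednesday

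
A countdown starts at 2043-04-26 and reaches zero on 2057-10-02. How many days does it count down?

Apr 26, 2043 → Apr 26, 2044: 366 days (Feb 29, 2044 is in that span).
Apr 26, 2044 → Apr 26, 2045: 365 days.
Apr 26, 2045 → Apr 26, 2046: 365 days.
Apr 26, 2046 → Apr 26, 2047: 365 days.
Apr 26, 2047 → Apr 26, 2048: 366 days (Feb 29, 2048 is in that span).
Apr 26, 2048 → Apr 26, 2049: 365 days.
Apr 26, 2049 → Apr 26, 2050: 365 days.
Apr 26, 2050 → Apr 26, 2051: 365 days.
Apr 26, 2051 → Apr 26, 2052: 366 days (Feb 29, 2052 is in that span).
Apr 26, 2052 → Apr 26, 2053: 365 days.
Apr 26, 2053 → Apr 26, 2054: 365 days.
Apr 26, 2054 → Apr 26, 2055: 365 days.
Apr 26, 2055 → Apr 26, 2056: 366 days (Feb 29, 2056 is in that span).
Apr 26, 2056 → Apr 26, 2057: 365 days.
Apr 26, 2057 → May 26, 2057: 30 days (April has 30).
May 26, 2057 → Jun 26, 2057: 31 days (May has 31).
Jun 26, 2057 → Jul 26, 2057: 30 days (June has 30).
Jul 26, 2057 → Aug 26, 2057: 31 days (July has 31).
Aug 26, 2057 → Sep 26, 2057: 31 days (August has 31).
Sep 26, 2057 → Oct 2, 2057: 6 days.
Total: 5273 days.

5273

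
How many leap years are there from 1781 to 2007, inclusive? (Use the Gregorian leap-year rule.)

Multiples of 4 in [1781,2007]: 56.
Of those, multiples of 100: 3 (not leap unless ÷400).
Multiples of 400: 1.
Leap years = 56 − 3 + 1 = 54.

54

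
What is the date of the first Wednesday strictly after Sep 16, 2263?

September 23, 2263

Sep 16, 2263 is a Wednesday.
From Wednesday to the next Wednesday is 7 days.
Sep 16, 2263 + 7 = Sep 23, 2263.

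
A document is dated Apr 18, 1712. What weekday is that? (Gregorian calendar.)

Monday

Doomsday rule: the anchor day for the 1700s is Sunday. For year 12: 12÷12 = 1 r 0, and 0÷4 = 0, so 1+0+0 = 1.
Sunday + 1 ≡ Monday — that's 1712's doomsday.
In April the doomsday date is Apr 4.
Apr 18 is 14 days after Apr 4; 14 mod 7 = 0, so Monday + 0 = Monday.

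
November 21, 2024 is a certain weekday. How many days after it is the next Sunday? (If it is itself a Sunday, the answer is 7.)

Nov 21, 2024 is a Thursday.
From Thursday to the next Sunday is 3 days.

3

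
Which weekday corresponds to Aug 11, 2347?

Monday

Doomsday rule: the anchor day for the 2300s is Wednesday. For year 47: 47÷12 = 3 r 11, and 11÷4 = 2, so 3+11+2 = 16.
Wednesday + 16 ≡ Friday — that's 2347's doomsday.
In August the doomsday date is Aug 8.
Aug 11 is 3 days after Aug 8; 3 mod 7 = 3, so Friday + 3 = Monday.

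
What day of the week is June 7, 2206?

Doomsday rule: the anchor day for the 2200s is Friday. For year 06: 6÷12 = 0 r 6, and 6÷4 = 1, so 0+6+1 = 7.
Friday + 7 ≡ Friday — that's 2206's doomsday.
In June the doomsday date is Jun 6.
Jun 7 is 1 day after Jun 6; 1 mod 7 = 1, so Friday + 1 = Saturday.

Saturday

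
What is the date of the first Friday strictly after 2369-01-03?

Jan 3, 2369 is a Friday.
From Friday to the next Friday is 7 days.
Jan 3, 2369 + 7 = Jan 10, 2369.

January 10, 2369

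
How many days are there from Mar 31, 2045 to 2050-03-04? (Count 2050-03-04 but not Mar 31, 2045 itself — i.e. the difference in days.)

1799

Mar 31, 2045 → Mar 31, 2046: 365 days.
Mar 31, 2046 → Mar 31, 2047: 365 days.
Mar 31, 2047 → Mar 31, 2048: 366 days (Feb 29, 2048 is in that span).
Mar 31, 2048 → Mar 31, 2049: 365 days.
Mar 31, 2049 → Apr 30, 2049: 30 days (March has 31).
Apr 30, 2049 → May 30, 2049: 30 days (April has 30).
May 30, 2049 → Jun 30, 2049: 31 days (May has 31).
Jun 30, 2049 → Jul 30, 2049: 30 days (June has 30).
Jul 30, 2049 → Aug 30, 2049: 31 days (July has 31).
Aug 30, 2049 → Sep 30, 2049: 31 days (August has 31).
Sep 30, 2049 → Oct 30, 2049: 30 days (September has 30).
Oct 30, 2049 → Nov 30, 2049: 31 days (October has 31).
Nov 30, 2049 → Dec 30, 2049: 30 days (November has 30).
Dec 30, 2049 → Jan 30, 2050: 31 days (December has 31).
Jan 30, 2050 → Feb 28, 2050: 29 days (January has 31).
Feb 28, 2050 → Mar 4, 2050: 4 days.
Total: 1799 days.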